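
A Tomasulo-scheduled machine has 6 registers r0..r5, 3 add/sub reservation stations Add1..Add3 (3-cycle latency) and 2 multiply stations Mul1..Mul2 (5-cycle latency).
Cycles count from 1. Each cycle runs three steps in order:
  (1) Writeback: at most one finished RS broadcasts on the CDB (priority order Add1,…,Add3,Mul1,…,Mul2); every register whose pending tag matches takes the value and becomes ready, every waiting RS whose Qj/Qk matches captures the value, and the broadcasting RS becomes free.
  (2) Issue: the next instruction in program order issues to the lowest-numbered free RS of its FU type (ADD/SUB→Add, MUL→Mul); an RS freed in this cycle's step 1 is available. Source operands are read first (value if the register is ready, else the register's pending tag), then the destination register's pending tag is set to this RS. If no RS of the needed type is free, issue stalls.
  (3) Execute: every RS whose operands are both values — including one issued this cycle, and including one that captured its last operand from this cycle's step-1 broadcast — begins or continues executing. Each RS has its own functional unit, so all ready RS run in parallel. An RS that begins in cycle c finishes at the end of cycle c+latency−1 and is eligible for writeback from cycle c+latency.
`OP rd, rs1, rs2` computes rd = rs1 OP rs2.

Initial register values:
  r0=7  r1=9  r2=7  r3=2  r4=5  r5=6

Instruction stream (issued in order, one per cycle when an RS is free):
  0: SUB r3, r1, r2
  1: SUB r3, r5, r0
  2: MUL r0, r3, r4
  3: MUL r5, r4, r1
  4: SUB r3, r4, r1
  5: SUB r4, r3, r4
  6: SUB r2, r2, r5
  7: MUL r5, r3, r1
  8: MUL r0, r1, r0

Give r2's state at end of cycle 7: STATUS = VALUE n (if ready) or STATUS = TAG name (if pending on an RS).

  c1: issue SUB r3<-Add1  regs: r0:7,r1:9,r2:7,r3:Add1,r4:5,r5:6
  c2: issue SUB r3<-Add2  regs: r0:7,r1:9,r2:7,r3:Add2,r4:5,r5:6
  c3: issue MUL r0<-Mul1  regs: r0:Mul1,r1:9,r2:7,r3:Add2,r4:5,r5:6
  c4: CDB Add1=2; issue MUL r5<-Mul2  regs: r0:Mul1,r1:9,r2:7,r3:Add2,r4:5,r5:Mul2
  c5: CDB Add2=-1; issue SUB r3<-Add1  regs: r0:Mul1,r1:9,r2:7,r3:Add1,r4:5,r5:Mul2
  c6: issue SUB r4<-Add2  regs: r0:Mul1,r1:9,r2:7,r3:Add1,r4:Add2,r5:Mul2
  c7: issue SUB r2<-Add3  regs: r0:Mul1,r1:9,r2:Add3,r3:Add1,r4:Add2,r5:Mul2

STATUS = TAG Add3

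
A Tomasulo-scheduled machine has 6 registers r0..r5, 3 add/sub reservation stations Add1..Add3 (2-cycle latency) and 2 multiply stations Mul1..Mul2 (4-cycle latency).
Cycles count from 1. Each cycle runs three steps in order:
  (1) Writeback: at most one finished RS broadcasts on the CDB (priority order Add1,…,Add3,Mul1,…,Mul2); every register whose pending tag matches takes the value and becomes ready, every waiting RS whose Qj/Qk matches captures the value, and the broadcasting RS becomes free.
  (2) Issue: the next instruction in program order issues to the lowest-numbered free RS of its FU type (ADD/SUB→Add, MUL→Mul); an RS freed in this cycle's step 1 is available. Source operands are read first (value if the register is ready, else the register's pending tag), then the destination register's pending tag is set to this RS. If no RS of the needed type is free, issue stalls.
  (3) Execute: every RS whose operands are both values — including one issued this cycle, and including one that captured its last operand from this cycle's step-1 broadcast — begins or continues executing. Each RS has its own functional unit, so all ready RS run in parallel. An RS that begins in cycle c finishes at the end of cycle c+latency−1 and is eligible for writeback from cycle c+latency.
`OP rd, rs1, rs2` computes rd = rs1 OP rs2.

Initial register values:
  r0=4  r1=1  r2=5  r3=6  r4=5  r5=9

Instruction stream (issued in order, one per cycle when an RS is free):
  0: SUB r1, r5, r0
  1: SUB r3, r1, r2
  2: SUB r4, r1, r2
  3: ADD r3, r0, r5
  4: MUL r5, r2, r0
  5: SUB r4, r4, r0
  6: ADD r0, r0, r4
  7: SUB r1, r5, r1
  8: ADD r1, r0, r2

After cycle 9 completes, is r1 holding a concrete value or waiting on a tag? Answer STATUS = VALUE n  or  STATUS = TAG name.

STATUS = TAG Add3

c1: issue SUB r1<-Add1 | r0:4,r1:Add1,r2:5,r3:6,r4:5,r5:9
c2: issue SUB r3<-Add2 | r0:4,r1:Add1,r2:5,r3:Add2,r4:5,r5:9
c3: CDB Add1=5; issue SUB r4<-Add1 | r0:4,r1:5,r2:5,r3:Add2,r4:Add1,r5:9
c4: issue ADD r3<-Add3 | r0:4,r1:5,r2:5,r3:Add3,r4:Add1,r5:9
c5: CDB Add1=0; issue MUL r5<-Mul1 | r0:4,r1:5,r2:5,r3:Add3,r4:0,r5:Mul1
c6: CDB Add2=0; issue SUB r4<-Add1 | r0:4,r1:5,r2:5,r3:Add3,r4:Add1,r5:Mul1
c7: CDB Add3=13; issue ADD r0<-Add2 | r0:Add2,r1:5,r2:5,r3:13,r4:Add1,r5:Mul1
c8: CDB Add1=-4; issue SUB r1<-Add1 | r0:Add2,r1:Add1,r2:5,r3:13,r4:-4,r5:Mul1
c9: CDB Mul1=20; issue ADD r1<-Add3 | r0:Add2,r1:Add3,r2:5,r3:13,r4:-4,r5:20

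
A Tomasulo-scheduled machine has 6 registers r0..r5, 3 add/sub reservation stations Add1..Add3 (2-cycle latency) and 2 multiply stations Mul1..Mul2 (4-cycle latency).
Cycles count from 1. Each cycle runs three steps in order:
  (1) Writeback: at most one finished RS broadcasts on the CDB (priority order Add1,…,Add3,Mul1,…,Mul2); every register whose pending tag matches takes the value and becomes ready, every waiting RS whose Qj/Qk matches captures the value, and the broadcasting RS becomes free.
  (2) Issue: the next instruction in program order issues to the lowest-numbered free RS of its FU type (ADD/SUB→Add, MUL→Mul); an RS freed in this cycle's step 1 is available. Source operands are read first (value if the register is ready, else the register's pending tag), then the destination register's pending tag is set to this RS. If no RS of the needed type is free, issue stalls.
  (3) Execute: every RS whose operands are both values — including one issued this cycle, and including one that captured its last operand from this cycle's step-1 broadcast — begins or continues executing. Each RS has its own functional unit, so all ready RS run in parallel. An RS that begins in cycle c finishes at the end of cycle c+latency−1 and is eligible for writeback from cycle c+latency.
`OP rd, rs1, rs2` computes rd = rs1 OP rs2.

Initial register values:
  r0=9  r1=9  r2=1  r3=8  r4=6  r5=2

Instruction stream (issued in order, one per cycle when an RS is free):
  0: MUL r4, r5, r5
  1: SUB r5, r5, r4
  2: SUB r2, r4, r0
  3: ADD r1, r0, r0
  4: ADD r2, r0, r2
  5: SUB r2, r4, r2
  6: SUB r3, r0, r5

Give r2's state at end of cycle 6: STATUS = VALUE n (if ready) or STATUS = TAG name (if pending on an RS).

STATUS = TAG Add3

c1: issue MUL r4<-Mul1 | r0:9,r1:9,r2:1,r3:8,r4:Mul1,r5:2
c2: issue SUB r5<-Add1 | r0:9,r1:9,r2:1,r3:8,r4:Mul1,r5:Add1
c3: issue SUB r2<-Add2 | r0:9,r1:9,r2:Add2,r3:8,r4:Mul1,r5:Add1
c4: issue ADD r1<-Add3 | r0:9,r1:Add3,r2:Add2,r3:8,r4:Mul1,r5:Add1
c5: CDB Mul1=4; stall | r0:9,r1:Add3,r2:Add2,r3:8,r4:4,r5:Add1
c6: CDB Add3=18; issue ADD r2<-Add3 | r0:9,r1:18,r2:Add3,r3:8,r4:4,r5:Add1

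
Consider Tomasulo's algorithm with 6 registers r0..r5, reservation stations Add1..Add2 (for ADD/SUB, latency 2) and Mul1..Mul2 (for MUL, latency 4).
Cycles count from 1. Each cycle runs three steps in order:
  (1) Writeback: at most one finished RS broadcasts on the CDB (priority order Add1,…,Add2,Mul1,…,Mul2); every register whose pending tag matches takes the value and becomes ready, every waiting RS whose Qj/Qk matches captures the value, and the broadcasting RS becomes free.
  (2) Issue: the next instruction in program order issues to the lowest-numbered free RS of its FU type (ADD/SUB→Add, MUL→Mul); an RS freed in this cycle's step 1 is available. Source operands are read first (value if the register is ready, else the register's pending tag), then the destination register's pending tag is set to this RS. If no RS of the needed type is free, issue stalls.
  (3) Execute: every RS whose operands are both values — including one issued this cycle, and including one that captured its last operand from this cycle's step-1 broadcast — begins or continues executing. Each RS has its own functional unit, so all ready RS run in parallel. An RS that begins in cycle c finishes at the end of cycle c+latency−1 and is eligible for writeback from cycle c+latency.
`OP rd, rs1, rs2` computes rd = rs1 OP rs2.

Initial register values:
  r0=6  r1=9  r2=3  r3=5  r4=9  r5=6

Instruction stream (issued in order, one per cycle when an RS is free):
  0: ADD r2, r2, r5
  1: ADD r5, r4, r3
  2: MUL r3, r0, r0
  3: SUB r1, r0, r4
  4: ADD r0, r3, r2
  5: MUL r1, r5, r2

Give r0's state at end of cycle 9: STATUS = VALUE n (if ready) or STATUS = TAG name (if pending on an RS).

c1: issue ADD r2<-Add1 | r0:6,r1:9,r2:Add1,r3:5,r4:9,r5:6
c2: issue ADD r5<-Add2 | r0:6,r1:9,r2:Add1,r3:5,r4:9,r5:Add2
c3: CDB Add1=9; issue MUL r3<-Mul1 | r0:6,r1:9,r2:9,r3:Mul1,r4:9,r5:Add2
c4: CDB Add2=14; issue SUB r1<-Add1 | r0:6,r1:Add1,r2:9,r3:Mul1,r4:9,r5:14
c5: issue ADD r0<-Add2 | r0:Add2,r1:Add1,r2:9,r3:Mul1,r4:9,r5:14
c6: CDB Add1=-3; issue MUL r1<-Mul2 | r0:Add2,r1:Mul2,r2:9,r3:Mul1,r4:9,r5:14
c7: CDB Mul1=36 | r0:Add2,r1:Mul2,r2:9,r3:36,r4:9,r5:14
c8: - | r0:Add2,r1:Mul2,r2:9,r3:36,r4:9,r5:14
c9: CDB Add2=45 | r0:45,r1:Mul2,r2:9,r3:36,r4:9,r5:14

STATUS = VALUE 45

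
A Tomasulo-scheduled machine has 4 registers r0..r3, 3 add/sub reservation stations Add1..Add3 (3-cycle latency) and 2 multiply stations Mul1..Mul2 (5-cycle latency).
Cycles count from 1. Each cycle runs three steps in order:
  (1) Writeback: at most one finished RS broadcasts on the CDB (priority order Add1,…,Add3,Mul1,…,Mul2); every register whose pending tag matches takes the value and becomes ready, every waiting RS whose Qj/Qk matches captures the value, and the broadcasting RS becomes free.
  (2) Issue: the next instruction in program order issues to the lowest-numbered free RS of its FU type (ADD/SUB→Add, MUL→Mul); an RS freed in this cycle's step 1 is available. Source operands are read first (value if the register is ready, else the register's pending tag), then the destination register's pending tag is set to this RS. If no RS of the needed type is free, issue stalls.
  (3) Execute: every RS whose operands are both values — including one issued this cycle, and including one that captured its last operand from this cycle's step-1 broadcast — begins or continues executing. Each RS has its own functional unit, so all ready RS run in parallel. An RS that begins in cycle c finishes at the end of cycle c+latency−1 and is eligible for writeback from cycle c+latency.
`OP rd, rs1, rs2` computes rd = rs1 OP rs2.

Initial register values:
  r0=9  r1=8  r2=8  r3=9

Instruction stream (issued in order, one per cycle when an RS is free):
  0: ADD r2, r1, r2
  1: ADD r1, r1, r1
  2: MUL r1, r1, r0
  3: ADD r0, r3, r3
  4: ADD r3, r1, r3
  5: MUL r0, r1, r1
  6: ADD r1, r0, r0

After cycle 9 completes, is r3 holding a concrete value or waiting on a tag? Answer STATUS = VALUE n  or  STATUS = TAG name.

cycle 1: issue ADD r2<-Add1 // r0:9,r1:8,r2:Add1,r3:9
cycle 2: issue ADD r1<-Add2 // r0:9,r1:Add2,r2:Add1,r3:9
cycle 3: issue MUL r1<-Mul1 // r0:9,r1:Mul1,r2:Add1,r3:9
cycle 4: CDB Add1=16; issue ADD r0<-Add1 // r0:Add1,r1:Mul1,r2:16,r3:9
cycle 5: CDB Add2=16; issue ADD r3<-Add2 // r0:Add1,r1:Mul1,r2:16,r3:Add2
cycle 6: issue MUL r0<-Mul2 // r0:Mul2,r1:Mul1,r2:16,r3:Add2
cycle 7: CDB Add1=18; issue ADD r1<-Add1 // r0:Mul2,r1:Add1,r2:16,r3:Add2
cycle 8: - // r0:Mul2,r1:Add1,r2:16,r3:Add2
cycle 9: - // r0:Mul2,r1:Add1,r2:16,r3:Add2

STATUS = TAG Add2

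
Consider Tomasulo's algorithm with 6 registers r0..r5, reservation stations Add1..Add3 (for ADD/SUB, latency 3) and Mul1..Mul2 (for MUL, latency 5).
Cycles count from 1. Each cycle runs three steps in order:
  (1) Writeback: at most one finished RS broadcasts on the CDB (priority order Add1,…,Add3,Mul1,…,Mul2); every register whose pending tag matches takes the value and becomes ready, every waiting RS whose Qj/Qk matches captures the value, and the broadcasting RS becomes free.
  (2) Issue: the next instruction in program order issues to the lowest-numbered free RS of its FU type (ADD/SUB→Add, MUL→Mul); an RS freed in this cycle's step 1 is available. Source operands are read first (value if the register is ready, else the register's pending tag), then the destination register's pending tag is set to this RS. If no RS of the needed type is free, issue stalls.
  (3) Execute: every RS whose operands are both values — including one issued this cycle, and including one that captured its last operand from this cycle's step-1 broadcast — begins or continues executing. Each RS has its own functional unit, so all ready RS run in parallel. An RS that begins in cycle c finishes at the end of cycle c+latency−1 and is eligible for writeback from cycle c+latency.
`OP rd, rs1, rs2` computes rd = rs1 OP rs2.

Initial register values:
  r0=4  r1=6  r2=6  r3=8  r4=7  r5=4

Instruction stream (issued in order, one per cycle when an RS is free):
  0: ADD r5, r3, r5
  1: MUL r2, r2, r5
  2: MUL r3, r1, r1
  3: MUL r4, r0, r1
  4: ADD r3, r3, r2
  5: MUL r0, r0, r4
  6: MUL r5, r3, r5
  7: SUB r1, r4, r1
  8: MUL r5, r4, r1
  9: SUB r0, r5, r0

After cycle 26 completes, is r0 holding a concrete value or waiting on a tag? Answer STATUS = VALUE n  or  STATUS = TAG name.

STATUS = VALUE 336

  c1: issue ADD r5<-Add1  regs: r0:4,r1:6,r2:6,r3:8,r4:7,r5:Add1
  c2: issue MUL r2<-Mul1  regs: r0:4,r1:6,r2:Mul1,r3:8,r4:7,r5:Add1
  c3: issue MUL r3<-Mul2  regs: r0:4,r1:6,r2:Mul1,r3:Mul2,r4:7,r5:Add1
  c4: CDB Add1=12; stall  regs: r0:4,r1:6,r2:Mul1,r3:Mul2,r4:7,r5:12
  c5: stall  regs: r0:4,r1:6,r2:Mul1,r3:Mul2,r4:7,r5:12
  c6: stall  regs: r0:4,r1:6,r2:Mul1,r3:Mul2,r4:7,r5:12
  c7: stall  regs: r0:4,r1:6,r2:Mul1,r3:Mul2,r4:7,r5:12
  c8: CDB Mul2=36; issue MUL r4<-Mul2  regs: r0:4,r1:6,r2:Mul1,r3:36,r4:Mul2,r5:12
  c9: CDB Mul1=72; issue ADD r3<-Add1  regs: r0:4,r1:6,r2:72,r3:Add1,r4:Mul2,r5:12
  c10: issue MUL r0<-Mul1  regs: r0:Mul1,r1:6,r2:72,r3:Add1,r4:Mul2,r5:12
  c11: stall  regs: r0:Mul1,r1:6,r2:72,r3:Add1,r4:Mul2,r5:12
  c12: CDB Add1=108; stall  regs: r0:Mul1,r1:6,r2:72,r3:108,r4:Mul2,r5:12
  c13: CDB Mul2=24; issue MUL r5<-Mul2  regs: r0:Mul1,r1:6,r2:72,r3:108,r4:24,r5:Mul2
  c14: issue SUB r1<-Add1  regs: r0:Mul1,r1:Add1,r2:72,r3:108,r4:24,r5:Mul2
  c15: stall  regs: r0:Mul1,r1:Add1,r2:72,r3:108,r4:24,r5:Mul2
  c16: stall  regs: r0:Mul1,r1:Add1,r2:72,r3:108,r4:24,r5:Mul2
  c17: CDB Add1=18; stall  regs: r0:Mul1,r1:18,r2:72,r3:108,r4:24,r5:Mul2
  c18: CDB Mul1=96; issue MUL r5<-Mul1  regs: r0:96,r1:18,r2:72,r3:108,r4:24,r5:Mul1
  c19: CDB Mul2=1296; issue SUB r0<-Add1  regs: r0:Add1,r1:18,r2:72,r3:108,r4:24,r5:Mul1
  c20: -  regs: r0:Add1,r1:18,r2:72,r3:108,r4:24,r5:Mul1
  c21: -  regs: r0:Add1,r1:18,r2:72,r3:108,r4:24,r5:Mul1
  c22: -  regs: r0:Add1,r1:18,r2:72,r3:108,r4:24,r5:Mul1
  c23: CDB Mul1=432  regs: r0:Add1,r1:18,r2:72,r3:108,r4:24,r5:432
  c24: -  regs: r0:Add1,r1:18,r2:72,r3:108,r4:24,r5:432
  c25: -  regs: r0:Add1,r1:18,r2:72,r3:108,r4:24,r5:432
  c26: CDB Add1=336  regs: r0:336,r1:18,r2:72,r3:108,r4:24,r5:432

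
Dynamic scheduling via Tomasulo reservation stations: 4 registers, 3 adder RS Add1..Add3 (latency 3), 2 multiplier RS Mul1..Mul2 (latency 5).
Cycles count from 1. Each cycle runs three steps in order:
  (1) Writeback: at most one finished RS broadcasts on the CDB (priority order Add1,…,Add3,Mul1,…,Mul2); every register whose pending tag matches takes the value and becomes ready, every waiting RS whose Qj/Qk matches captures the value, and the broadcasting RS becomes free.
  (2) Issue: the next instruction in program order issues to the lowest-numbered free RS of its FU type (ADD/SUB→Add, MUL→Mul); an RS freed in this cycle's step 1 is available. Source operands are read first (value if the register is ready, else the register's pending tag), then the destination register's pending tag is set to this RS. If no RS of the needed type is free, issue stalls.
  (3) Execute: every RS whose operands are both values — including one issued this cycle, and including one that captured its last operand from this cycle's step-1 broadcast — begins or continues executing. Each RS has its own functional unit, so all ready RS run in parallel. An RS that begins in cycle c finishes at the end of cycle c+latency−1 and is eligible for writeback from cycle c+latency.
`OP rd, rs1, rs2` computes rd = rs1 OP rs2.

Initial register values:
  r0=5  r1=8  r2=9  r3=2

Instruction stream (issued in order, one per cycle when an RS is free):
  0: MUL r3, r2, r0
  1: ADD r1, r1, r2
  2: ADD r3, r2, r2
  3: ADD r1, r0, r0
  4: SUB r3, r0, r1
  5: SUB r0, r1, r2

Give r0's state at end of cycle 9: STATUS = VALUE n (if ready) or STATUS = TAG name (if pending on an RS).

STATUS = TAG Add2

  c1: issue MUL r3<-Mul1  regs: r0:5,r1:8,r2:9,r3:Mul1
  c2: issue ADD r1<-Add1  regs: r0:5,r1:Add1,r2:9,r3:Mul1
  c3: issue ADD r3<-Add2  regs: r0:5,r1:Add1,r2:9,r3:Add2
  c4: issue ADD r1<-Add3  regs: r0:5,r1:Add3,r2:9,r3:Add2
  c5: CDB Add1=17; issue SUB r3<-Add1  regs: r0:5,r1:Add3,r2:9,r3:Add1
  c6: CDB Add2=18; issue SUB r0<-Add2  regs: r0:Add2,r1:Add3,r2:9,r3:Add1
  c7: CDB Add3=10  regs: r0:Add2,r1:10,r2:9,r3:Add1
  c8: CDB Mul1=45  regs: r0:Add2,r1:10,r2:9,r3:Add1
  c9: -  regs: r0:Add2,r1:10,r2:9,r3:Add1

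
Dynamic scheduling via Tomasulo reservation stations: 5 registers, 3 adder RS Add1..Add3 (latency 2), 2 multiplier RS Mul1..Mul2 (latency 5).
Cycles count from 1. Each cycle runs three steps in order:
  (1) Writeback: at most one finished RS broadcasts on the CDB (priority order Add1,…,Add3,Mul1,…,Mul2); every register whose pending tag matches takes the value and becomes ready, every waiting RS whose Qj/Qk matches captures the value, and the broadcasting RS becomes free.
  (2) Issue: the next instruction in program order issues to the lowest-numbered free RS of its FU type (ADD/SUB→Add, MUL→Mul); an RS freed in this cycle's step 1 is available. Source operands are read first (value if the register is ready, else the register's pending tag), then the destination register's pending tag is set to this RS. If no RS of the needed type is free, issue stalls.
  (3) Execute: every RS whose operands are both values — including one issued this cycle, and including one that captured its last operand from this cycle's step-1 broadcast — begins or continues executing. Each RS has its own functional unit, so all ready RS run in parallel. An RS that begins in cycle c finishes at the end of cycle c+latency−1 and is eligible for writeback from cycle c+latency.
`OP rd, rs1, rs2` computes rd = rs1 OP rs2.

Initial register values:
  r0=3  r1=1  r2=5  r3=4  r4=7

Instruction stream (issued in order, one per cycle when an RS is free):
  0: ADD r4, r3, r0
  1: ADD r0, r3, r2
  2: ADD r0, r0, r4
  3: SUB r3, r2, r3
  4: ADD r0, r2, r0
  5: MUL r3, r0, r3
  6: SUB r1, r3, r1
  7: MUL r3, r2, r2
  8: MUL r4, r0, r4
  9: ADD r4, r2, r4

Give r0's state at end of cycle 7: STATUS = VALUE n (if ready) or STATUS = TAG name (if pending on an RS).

  c1: issue ADD r4<-Add1  regs: r0:3,r1:1,r2:5,r3:4,r4:Add1
  c2: issue ADD r0<-Add2  regs: r0:Add2,r1:1,r2:5,r3:4,r4:Add1
  c3: CDB Add1=7; issue ADD r0<-Add1  regs: r0:Add1,r1:1,r2:5,r3:4,r4:7
  c4: CDB Add2=9; issue SUB r3<-Add2  regs: r0:Add1,r1:1,r2:5,r3:Add2,r4:7
  c5: issue ADD r0<-Add3  regs: r0:Add3,r1:1,r2:5,r3:Add2,r4:7
  c6: CDB Add1=16; issue MUL r3<-Mul1  regs: r0:Add3,r1:1,r2:5,r3:Mul1,r4:7
  c7: CDB Add2=1; issue SUB r1<-Add1  regs: r0:Add3,r1:Add1,r2:5,r3:Mul1,r4:7

STATUS = TAG Add3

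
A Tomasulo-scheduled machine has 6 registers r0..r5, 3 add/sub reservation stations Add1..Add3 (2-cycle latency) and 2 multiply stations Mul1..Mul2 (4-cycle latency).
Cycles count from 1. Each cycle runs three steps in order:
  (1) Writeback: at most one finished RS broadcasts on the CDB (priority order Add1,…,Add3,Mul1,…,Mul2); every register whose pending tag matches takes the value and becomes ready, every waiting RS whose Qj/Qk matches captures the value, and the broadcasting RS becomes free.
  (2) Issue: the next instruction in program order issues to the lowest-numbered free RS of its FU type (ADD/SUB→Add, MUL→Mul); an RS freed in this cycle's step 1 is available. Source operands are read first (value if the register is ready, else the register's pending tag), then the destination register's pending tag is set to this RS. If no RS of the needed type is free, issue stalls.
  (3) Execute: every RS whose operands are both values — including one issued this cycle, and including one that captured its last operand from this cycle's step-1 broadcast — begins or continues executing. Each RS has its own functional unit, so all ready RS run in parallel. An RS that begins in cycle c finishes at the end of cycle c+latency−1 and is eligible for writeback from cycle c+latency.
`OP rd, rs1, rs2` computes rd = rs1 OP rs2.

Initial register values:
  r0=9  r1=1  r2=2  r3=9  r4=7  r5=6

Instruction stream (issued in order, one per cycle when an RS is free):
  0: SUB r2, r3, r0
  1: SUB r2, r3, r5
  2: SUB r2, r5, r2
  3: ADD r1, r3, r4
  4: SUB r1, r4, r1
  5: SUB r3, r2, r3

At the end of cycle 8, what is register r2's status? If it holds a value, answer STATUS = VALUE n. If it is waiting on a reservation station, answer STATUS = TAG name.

c1: issue SUB r2<-Add1 | r0:9,r1:1,r2:Add1,r3:9,r4:7,r5:6
c2: issue SUB r2<-Add2 | r0:9,r1:1,r2:Add2,r3:9,r4:7,r5:6
c3: CDB Add1=0; issue SUB r2<-Add1 | r0:9,r1:1,r2:Add1,r3:9,r4:7,r5:6
c4: CDB Add2=3; issue ADD r1<-Add2 | r0:9,r1:Add2,r2:Add1,r3:9,r4:7,r5:6
c5: issue SUB r1<-Add3 | r0:9,r1:Add3,r2:Add1,r3:9,r4:7,r5:6
c6: CDB Add1=3; issue SUB r3<-Add1 | r0:9,r1:Add3,r2:3,r3:Add1,r4:7,r5:6
c7: CDB Add2=16 | r0:9,r1:Add3,r2:3,r3:Add1,r4:7,r5:6
c8: CDB Add1=-6 | r0:9,r1:Add3,r2:3,r3:-6,r4:7,r5:6

STATUS = VALUE 3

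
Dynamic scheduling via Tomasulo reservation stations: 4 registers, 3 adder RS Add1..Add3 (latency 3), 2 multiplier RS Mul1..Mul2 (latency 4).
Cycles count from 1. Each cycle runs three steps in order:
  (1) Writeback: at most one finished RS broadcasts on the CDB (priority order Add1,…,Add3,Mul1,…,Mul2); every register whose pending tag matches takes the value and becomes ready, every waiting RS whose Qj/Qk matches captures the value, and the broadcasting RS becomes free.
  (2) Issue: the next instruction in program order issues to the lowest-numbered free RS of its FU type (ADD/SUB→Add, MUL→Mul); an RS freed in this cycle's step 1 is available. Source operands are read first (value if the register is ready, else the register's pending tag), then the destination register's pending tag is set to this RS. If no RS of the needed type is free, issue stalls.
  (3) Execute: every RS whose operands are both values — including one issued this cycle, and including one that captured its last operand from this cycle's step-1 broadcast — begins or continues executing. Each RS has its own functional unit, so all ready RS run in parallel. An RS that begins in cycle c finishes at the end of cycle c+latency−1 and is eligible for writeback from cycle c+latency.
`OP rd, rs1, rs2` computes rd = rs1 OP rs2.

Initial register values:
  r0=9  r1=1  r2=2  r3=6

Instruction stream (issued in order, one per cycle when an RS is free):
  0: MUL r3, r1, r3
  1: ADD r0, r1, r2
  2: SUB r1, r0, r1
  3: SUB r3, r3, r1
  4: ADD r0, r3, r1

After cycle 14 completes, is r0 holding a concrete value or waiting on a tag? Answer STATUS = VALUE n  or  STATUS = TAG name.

STATUS = VALUE 6

cycle 1: issue MUL r3<-Mul1 // r0:9,r1:1,r2:2,r3:Mul1
cycle 2: issue ADD r0<-Add1 // r0:Add1,r1:1,r2:2,r3:Mul1
cycle 3: issue SUB r1<-Add2 // r0:Add1,r1:Add2,r2:2,r3:Mul1
cycle 4: issue SUB r3<-Add3 // r0:Add1,r1:Add2,r2:2,r3:Add3
cycle 5: CDB Add1=3; issue ADD r0<-Add1 // r0:Add1,r1:Add2,r2:2,r3:Add3
cycle 6: CDB Mul1=6 // r0:Add1,r1:Add2,r2:2,r3:Add3
cycle 7: - // r0:Add1,r1:Add2,r2:2,r3:Add3
cycle 8: CDB Add2=2 // r0:Add1,r1:2,r2:2,r3:Add3
cycle 9: - // r0:Add1,r1:2,r2:2,r3:Add3
cycle 10: - // r0:Add1,r1:2,r2:2,r3:Add3
cycle 11: CDB Add3=4 // r0:Add1,r1:2,r2:2,r3:4
cycle 12: - // r0:Add1,r1:2,r2:2,r3:4
cycle 13: - // r0:Add1,r1:2,r2:2,r3:4
cycle 14: CDB Add1=6 // r0:6,r1:2,r2:2,r3:4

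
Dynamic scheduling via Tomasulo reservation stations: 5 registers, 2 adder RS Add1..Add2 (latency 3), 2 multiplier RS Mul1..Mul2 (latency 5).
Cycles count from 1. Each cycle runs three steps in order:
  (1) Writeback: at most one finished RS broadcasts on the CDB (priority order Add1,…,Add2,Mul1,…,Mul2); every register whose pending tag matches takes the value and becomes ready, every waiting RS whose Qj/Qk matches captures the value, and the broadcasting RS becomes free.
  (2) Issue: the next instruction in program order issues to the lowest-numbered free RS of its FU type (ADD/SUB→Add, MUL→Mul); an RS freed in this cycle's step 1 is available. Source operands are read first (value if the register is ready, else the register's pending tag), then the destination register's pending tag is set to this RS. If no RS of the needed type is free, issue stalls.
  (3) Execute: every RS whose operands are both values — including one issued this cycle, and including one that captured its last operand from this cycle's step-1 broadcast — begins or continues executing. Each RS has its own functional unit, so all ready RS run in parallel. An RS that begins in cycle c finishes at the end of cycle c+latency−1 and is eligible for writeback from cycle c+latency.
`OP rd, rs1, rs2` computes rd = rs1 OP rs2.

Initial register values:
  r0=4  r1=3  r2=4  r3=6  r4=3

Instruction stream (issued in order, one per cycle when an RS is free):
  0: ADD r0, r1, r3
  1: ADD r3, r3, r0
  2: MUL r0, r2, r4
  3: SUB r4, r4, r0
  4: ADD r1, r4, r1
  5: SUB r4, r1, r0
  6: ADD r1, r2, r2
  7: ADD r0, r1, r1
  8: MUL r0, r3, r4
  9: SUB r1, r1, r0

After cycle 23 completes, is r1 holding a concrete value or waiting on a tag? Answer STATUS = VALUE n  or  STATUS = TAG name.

STATUS = TAG Add2

c1: issue ADD r0<-Add1 | r0:Add1,r1:3,r2:4,r3:6,r4:3
c2: issue ADD r3<-Add2 | r0:Add1,r1:3,r2:4,r3:Add2,r4:3
c3: issue MUL r0<-Mul1 | r0:Mul1,r1:3,r2:4,r3:Add2,r4:3
c4: CDB Add1=9; issue SUB r4<-Add1 | r0:Mul1,r1:3,r2:4,r3:Add2,r4:Add1
c5: stall | r0:Mul1,r1:3,r2:4,r3:Add2,r4:Add1
c6: stall | r0:Mul1,r1:3,r2:4,r3:Add2,r4:Add1
c7: CDB Add2=15; issue ADD r1<-Add2 | r0:Mul1,r1:Add2,r2:4,r3:15,r4:Add1
c8: CDB Mul1=12; stall | r0:12,r1:Add2,r2:4,r3:15,r4:Add1
c9: stall | r0:12,r1:Add2,r2:4,r3:15,r4:Add1
c10: stall | r0:12,r1:Add2,r2:4,r3:15,r4:Add1
c11: CDB Add1=-9; issue SUB r4<-Add1 | r0:12,r1:Add2,r2:4,r3:15,r4:Add1
c12: stall | r0:12,r1:Add2,r2:4,r3:15,r4:Add1
c13: stall | r0:12,r1:Add2,r2:4,r3:15,r4:Add1
c14: CDB Add2=-6; issue ADD r1<-Add2 | r0:12,r1:Add2,r2:4,r3:15,r4:Add1
c15: stall | r0:12,r1:Add2,r2:4,r3:15,r4:Add1
c16: stall | r0:12,r1:Add2,r2:4,r3:15,r4:Add1
c17: CDB Add1=-18; issue ADD r0<-Add1 | r0:Add1,r1:Add2,r2:4,r3:15,r4:-18
c18: CDB Add2=8; issue MUL r0<-Mul1 | r0:Mul1,r1:8,r2:4,r3:15,r4:-18
c19: issue SUB r1<-Add2 | r0:Mul1,r1:Add2,r2:4,r3:15,r4:-18
c20: - | r0:Mul1,r1:Add2,r2:4,r3:15,r4:-18
c21: CDB Add1=16 | r0:Mul1,r1:Add2,r2:4,r3:15,r4:-18
c22: - | r0:Mul1,r1:Add2,r2:4,r3:15,r4:-18
c23: CDB Mul1=-270 | r0:-270,r1:Add2,r2:4,r3:15,r4:-18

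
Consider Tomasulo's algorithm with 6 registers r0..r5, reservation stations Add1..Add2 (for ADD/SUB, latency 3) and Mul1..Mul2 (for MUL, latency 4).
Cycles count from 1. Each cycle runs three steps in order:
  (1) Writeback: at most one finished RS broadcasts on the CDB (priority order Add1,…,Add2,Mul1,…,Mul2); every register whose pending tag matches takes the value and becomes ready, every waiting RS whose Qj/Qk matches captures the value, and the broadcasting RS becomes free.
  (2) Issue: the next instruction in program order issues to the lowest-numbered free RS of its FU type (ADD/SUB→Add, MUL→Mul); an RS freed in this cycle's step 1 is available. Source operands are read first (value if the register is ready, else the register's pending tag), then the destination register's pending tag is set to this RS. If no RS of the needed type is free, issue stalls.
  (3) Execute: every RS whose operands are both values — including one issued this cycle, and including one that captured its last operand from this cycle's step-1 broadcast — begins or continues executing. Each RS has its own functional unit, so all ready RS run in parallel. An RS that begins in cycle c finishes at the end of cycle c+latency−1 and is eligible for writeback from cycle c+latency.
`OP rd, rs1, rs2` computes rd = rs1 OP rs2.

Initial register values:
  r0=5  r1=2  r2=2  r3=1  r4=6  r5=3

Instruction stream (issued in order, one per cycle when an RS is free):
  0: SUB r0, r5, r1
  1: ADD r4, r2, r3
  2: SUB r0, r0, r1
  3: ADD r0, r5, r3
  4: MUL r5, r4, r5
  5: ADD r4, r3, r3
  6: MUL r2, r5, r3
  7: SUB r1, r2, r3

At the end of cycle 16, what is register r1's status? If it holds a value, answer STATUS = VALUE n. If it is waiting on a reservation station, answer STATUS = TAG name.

cycle 1: issue SUB r0<-Add1 // r0:Add1,r1:2,r2:2,r3:1,r4:6,r5:3
cycle 2: issue ADD r4<-Add2 // r0:Add1,r1:2,r2:2,r3:1,r4:Add2,r5:3
cycle 3: stall // r0:Add1,r1:2,r2:2,r3:1,r4:Add2,r5:3
cycle 4: CDB Add1=1; issue SUB r0<-Add1 // r0:Add1,r1:2,r2:2,r3:1,r4:Add2,r5:3
cycle 5: CDB Add2=3; issue ADD r0<-Add2 // r0:Add2,r1:2,r2:2,r3:1,r4:3,r5:3
cycle 6: issue MUL r5<-Mul1 // r0:Add2,r1:2,r2:2,r3:1,r4:3,r5:Mul1
cycle 7: CDB Add1=-1; issue ADD r4<-Add1 // r0:Add2,r1:2,r2:2,r3:1,r4:Add1,r5:Mul1
cycle 8: CDB Add2=4; issue MUL r2<-Mul2 // r0:4,r1:2,r2:Mul2,r3:1,r4:Add1,r5:Mul1
cycle 9: issue SUB r1<-Add2 // r0:4,r1:Add2,r2:Mul2,r3:1,r4:Add1,r5:Mul1
cycle 10: CDB Add1=2 // r0:4,r1:Add2,r2:Mul2,r3:1,r4:2,r5:Mul1
cycle 11: CDB Mul1=9 // r0:4,r1:Add2,r2:Mul2,r3:1,r4:2,r5:9
cycle 12: - // r0:4,r1:Add2,r2:Mul2,r3:1,r4:2,r5:9
cycle 13: - // r0:4,r1:Add2,r2:Mul2,r3:1,r4:2,r5:9
cycle 14: - // r0:4,r1:Add2,r2:Mul2,r3:1,r4:2,r5:9
cycle 15: CDB Mul2=9 // r0:4,r1:Add2,r2:9,r3:1,r4:2,r5:9
cycle 16: - // r0:4,r1:Add2,r2:9,r3:1,r4:2,r5:9

STATUS = TAG Add2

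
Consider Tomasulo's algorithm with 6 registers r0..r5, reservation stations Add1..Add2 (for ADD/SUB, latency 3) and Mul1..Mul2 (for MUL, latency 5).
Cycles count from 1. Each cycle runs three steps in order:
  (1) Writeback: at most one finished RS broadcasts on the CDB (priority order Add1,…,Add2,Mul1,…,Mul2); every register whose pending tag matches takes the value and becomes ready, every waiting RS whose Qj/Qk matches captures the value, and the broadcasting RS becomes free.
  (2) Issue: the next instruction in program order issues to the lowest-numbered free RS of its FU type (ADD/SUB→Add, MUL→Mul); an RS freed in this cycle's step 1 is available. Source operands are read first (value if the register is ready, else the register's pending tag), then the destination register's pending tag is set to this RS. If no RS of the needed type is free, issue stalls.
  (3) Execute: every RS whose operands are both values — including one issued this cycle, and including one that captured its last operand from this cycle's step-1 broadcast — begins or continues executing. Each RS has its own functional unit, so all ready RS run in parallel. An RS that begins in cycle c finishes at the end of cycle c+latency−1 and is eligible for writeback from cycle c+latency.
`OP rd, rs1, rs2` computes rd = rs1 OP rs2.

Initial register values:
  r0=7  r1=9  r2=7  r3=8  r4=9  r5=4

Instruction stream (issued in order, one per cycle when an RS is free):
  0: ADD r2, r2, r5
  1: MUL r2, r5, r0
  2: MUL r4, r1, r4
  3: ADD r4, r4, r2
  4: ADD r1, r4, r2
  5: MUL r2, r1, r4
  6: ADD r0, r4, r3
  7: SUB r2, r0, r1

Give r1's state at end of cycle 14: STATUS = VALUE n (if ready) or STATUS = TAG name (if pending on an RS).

c1: issue ADD r2<-Add1 | r0:7,r1:9,r2:Add1,r3:8,r4:9,r5:4
c2: issue MUL r2<-Mul1 | r0:7,r1:9,r2:Mul1,r3:8,r4:9,r5:4
c3: issue MUL r4<-Mul2 | r0:7,r1:9,r2:Mul1,r3:8,r4:Mul2,r5:4
c4: CDB Add1=11; issue ADD r4<-Add1 | r0:7,r1:9,r2:Mul1,r3:8,r4:Add1,r5:4
c5: issue ADD r1<-Add2 | r0:7,r1:Add2,r2:Mul1,r3:8,r4:Add1,r5:4
c6: stall | r0:7,r1:Add2,r2:Mul1,r3:8,r4:Add1,r5:4
c7: CDB Mul1=28; issue MUL r2<-Mul1 | r0:7,r1:Add2,r2:Mul1,r3:8,r4:Add1,r5:4
c8: CDB Mul2=81; stall | r0:7,r1:Add2,r2:Mul1,r3:8,r4:Add1,r5:4
c9: stall | r0:7,r1:Add2,r2:Mul1,r3:8,r4:Add1,r5:4
c10: stall | r0:7,r1:Add2,r2:Mul1,r3:8,r4:Add1,r5:4
c11: CDB Add1=109; issue ADD r0<-Add1 | r0:Add1,r1:Add2,r2:Mul1,r3:8,r4:109,r5:4
c12: stall | r0:Add1,r1:Add2,r2:Mul1,r3:8,r4:109,r5:4
c13: stall | r0:Add1,r1:Add2,r2:Mul1,r3:8,r4:109,r5:4
c14: CDB Add1=117; issue SUB r2<-Add1 | r0:117,r1:Add2,r2:Add1,r3:8,r4:109,r5:4

STATUS = TAG Add2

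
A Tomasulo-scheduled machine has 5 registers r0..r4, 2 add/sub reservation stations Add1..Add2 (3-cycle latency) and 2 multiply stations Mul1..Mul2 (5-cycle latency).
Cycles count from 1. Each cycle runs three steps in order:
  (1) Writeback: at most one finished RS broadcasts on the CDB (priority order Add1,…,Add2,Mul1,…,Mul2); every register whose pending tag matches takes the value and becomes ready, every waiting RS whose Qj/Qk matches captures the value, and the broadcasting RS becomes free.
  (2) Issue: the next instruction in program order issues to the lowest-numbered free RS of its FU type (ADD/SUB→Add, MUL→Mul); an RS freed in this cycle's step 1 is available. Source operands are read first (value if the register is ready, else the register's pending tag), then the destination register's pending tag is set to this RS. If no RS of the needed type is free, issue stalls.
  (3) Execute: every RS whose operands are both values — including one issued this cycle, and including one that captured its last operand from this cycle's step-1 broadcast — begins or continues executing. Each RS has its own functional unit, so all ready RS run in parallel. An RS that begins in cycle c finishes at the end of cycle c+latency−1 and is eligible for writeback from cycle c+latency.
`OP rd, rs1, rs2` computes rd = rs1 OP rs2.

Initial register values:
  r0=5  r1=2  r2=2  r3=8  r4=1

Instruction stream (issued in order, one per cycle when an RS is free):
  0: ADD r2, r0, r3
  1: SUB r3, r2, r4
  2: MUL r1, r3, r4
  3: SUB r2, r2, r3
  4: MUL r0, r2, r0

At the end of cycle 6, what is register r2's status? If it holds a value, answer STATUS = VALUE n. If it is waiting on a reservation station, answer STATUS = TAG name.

STATUS = TAG Add1

c1: issue ADD r2<-Add1 | r0:5,r1:2,r2:Add1,r3:8,r4:1
c2: issue SUB r3<-Add2 | r0:5,r1:2,r2:Add1,r3:Add2,r4:1
c3: issue MUL r1<-Mul1 | r0:5,r1:Mul1,r2:Add1,r3:Add2,r4:1
c4: CDB Add1=13; issue SUB r2<-Add1 | r0:5,r1:Mul1,r2:Add1,r3:Add2,r4:1
c5: issue MUL r0<-Mul2 | r0:Mul2,r1:Mul1,r2:Add1,r3:Add2,r4:1
c6: - | r0:Mul2,r1:Mul1,r2:Add1,r3:Add2,r4:1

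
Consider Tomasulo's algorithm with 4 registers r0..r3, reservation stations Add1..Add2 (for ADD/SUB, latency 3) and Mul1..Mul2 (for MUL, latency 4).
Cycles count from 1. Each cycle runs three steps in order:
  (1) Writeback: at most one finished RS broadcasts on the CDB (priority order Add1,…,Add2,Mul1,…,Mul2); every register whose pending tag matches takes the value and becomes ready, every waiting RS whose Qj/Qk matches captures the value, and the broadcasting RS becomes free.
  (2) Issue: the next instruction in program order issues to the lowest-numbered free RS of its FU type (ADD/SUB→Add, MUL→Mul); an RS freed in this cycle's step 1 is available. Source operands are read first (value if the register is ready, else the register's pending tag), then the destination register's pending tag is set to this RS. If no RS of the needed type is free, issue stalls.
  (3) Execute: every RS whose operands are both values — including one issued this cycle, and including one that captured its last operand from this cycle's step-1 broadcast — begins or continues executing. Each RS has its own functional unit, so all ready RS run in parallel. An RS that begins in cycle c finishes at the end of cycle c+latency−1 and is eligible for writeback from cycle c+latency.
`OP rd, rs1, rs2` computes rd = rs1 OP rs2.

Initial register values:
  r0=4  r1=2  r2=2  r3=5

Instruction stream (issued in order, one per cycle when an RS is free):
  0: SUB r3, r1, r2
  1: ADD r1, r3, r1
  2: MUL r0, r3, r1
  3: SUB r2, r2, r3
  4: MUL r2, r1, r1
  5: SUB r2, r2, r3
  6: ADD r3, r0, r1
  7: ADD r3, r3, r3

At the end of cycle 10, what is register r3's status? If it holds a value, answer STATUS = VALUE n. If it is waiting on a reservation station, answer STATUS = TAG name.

c1: issue SUB r3<-Add1 | r0:4,r1:2,r2:2,r3:Add1
c2: issue ADD r1<-Add2 | r0:4,r1:Add2,r2:2,r3:Add1
c3: issue MUL r0<-Mul1 | r0:Mul1,r1:Add2,r2:2,r3:Add1
c4: CDB Add1=0; issue SUB r2<-Add1 | r0:Mul1,r1:Add2,r2:Add1,r3:0
c5: issue MUL r2<-Mul2 | r0:Mul1,r1:Add2,r2:Mul2,r3:0
c6: stall | r0:Mul1,r1:Add2,r2:Mul2,r3:0
c7: CDB Add1=2; issue SUB r2<-Add1 | r0:Mul1,r1:Add2,r2:Add1,r3:0
c8: CDB Add2=2; issue ADD r3<-Add2 | r0:Mul1,r1:2,r2:Add1,r3:Add2
c9: stall | r0:Mul1,r1:2,r2:Add1,r3:Add2
c10: stall | r0:Mul1,r1:2,r2:Add1,r3:Add2

STATUS = TAG Add2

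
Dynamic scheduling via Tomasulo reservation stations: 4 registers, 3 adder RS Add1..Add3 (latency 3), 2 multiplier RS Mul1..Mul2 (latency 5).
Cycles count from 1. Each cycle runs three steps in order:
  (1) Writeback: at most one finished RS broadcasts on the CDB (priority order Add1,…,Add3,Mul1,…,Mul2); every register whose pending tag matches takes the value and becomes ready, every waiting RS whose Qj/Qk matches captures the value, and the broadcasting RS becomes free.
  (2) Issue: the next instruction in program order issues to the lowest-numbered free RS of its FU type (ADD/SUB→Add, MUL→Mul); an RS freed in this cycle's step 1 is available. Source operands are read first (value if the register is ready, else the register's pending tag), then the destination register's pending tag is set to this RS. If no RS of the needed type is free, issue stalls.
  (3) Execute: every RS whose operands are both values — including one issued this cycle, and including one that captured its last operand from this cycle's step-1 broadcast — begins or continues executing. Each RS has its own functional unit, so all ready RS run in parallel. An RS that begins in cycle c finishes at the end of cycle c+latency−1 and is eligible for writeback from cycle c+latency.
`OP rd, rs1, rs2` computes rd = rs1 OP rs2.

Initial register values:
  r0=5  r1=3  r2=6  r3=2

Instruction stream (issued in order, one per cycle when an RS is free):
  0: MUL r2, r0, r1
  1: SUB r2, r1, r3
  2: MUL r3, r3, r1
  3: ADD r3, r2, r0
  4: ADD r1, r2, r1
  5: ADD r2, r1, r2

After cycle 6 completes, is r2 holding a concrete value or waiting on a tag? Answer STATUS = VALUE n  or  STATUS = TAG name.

cycle 1: issue MUL r2<-Mul1 // r0:5,r1:3,r2:Mul1,r3:2
cycle 2: issue SUB r2<-Add1 // r0:5,r1:3,r2:Add1,r3:2
cycle 3: issue MUL r3<-Mul2 // r0:5,r1:3,r2:Add1,r3:Mul2
cycle 4: issue ADD r3<-Add2 // r0:5,r1:3,r2:Add1,r3:Add2
cycle 5: CDB Add1=1; issue ADD r1<-Add1 // r0:5,r1:Add1,r2:1,r3:Add2
cycle 6: CDB Mul1=15; issue ADD r2<-Add3 // r0:5,r1:Add1,r2:Add3,r3:Add2

STATUS = TAG Add3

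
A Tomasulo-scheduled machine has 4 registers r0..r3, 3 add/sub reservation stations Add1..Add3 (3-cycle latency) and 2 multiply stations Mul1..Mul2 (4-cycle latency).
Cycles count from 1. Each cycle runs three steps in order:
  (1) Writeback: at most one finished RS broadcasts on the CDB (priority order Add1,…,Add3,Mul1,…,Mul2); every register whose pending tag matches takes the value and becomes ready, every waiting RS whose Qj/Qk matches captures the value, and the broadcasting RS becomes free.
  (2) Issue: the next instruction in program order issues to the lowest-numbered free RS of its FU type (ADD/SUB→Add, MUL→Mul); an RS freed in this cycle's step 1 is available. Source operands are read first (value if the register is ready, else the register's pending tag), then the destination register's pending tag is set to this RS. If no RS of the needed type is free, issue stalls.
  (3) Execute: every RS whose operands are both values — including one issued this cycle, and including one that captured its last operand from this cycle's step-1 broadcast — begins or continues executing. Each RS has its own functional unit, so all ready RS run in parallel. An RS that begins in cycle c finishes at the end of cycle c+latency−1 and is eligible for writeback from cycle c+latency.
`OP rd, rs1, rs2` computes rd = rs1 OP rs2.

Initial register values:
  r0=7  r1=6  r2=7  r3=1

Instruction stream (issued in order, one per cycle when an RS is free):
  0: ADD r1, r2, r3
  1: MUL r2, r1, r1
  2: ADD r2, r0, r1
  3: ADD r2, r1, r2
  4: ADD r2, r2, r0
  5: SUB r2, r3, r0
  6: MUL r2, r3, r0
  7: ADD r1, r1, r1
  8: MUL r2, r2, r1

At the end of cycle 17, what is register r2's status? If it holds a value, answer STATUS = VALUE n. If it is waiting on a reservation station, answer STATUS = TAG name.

cycle 1: issue ADD r1<-Add1 // r0:7,r1:Add1,r2:7,r3:1
cycle 2: issue MUL r2<-Mul1 // r0:7,r1:Add1,r2:Mul1,r3:1
cycle 3: issue ADD r2<-Add2 // r0:7,r1:Add1,r2:Add2,r3:1
cycle 4: CDB Add1=8; issue ADD r2<-Add1 // r0:7,r1:8,r2:Add1,r3:1
cycle 5: issue ADD r2<-Add3 // r0:7,r1:8,r2:Add3,r3:1
cycle 6: stall // r0:7,r1:8,r2:Add3,r3:1
cycle 7: CDB Add2=15; issue SUB r2<-Add2 // r0:7,r1:8,r2:Add2,r3:1
cycle 8: CDB Mul1=64; issue MUL r2<-Mul1 // r0:7,r1:8,r2:Mul1,r3:1
cycle 9: stall // r0:7,r1:8,r2:Mul1,r3:1
cycle 10: CDB Add1=23; issue ADD r1<-Add1 // r0:7,r1:Add1,r2:Mul1,r3:1
cycle 11: CDB Add2=-6; issue MUL r2<-Mul2 // r0:7,r1:Add1,r2:Mul2,r3:1
cycle 12: CDB Mul1=7 // r0:7,r1:Add1,r2:Mul2,r3:1
cycle 13: CDB Add1=16 // r0:7,r1:16,r2:Mul2,r3:1
cycle 14: CDB Add3=30 // r0:7,r1:16,r2:Mul2,r3:1
cycle 15: - // r0:7,r1:16,r2:Mul2,r3:1
cycle 16: - // r0:7,r1:16,r2:Mul2,r3:1
cycle 17: CDB Mul2=112 // r0:7,r1:16,r2:112,r3:1

STATUS = VALUE 112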